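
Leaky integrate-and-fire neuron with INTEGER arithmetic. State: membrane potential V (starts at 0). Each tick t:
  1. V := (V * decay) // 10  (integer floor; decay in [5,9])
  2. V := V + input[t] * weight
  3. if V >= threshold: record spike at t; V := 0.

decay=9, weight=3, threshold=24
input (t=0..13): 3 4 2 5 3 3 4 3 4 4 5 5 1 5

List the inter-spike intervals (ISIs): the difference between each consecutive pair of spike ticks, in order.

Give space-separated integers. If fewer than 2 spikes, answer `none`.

Answer: 3 3 2 3

Derivation:
t=0: input=3 -> V=9
t=1: input=4 -> V=20
t=2: input=2 -> V=0 FIRE
t=3: input=5 -> V=15
t=4: input=3 -> V=22
t=5: input=3 -> V=0 FIRE
t=6: input=4 -> V=12
t=7: input=3 -> V=19
t=8: input=4 -> V=0 FIRE
t=9: input=4 -> V=12
t=10: input=5 -> V=0 FIRE
t=11: input=5 -> V=15
t=12: input=1 -> V=16
t=13: input=5 -> V=0 FIRE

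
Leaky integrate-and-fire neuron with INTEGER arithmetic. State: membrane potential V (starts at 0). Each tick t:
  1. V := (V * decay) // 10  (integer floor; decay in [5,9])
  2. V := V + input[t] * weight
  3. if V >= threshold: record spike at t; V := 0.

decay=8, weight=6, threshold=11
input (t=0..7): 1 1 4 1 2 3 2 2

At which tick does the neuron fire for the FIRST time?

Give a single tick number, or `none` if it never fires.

Answer: 2

Derivation:
t=0: input=1 -> V=6
t=1: input=1 -> V=10
t=2: input=4 -> V=0 FIRE
t=3: input=1 -> V=6
t=4: input=2 -> V=0 FIRE
t=5: input=3 -> V=0 FIRE
t=6: input=2 -> V=0 FIRE
t=7: input=2 -> V=0 FIRE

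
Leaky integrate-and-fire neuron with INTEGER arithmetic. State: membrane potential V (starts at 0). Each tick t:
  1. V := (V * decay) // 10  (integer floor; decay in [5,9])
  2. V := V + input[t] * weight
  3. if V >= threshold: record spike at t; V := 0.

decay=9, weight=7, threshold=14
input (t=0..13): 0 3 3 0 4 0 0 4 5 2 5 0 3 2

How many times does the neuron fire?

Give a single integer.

t=0: input=0 -> V=0
t=1: input=3 -> V=0 FIRE
t=2: input=3 -> V=0 FIRE
t=3: input=0 -> V=0
t=4: input=4 -> V=0 FIRE
t=5: input=0 -> V=0
t=6: input=0 -> V=0
t=7: input=4 -> V=0 FIRE
t=8: input=5 -> V=0 FIRE
t=9: input=2 -> V=0 FIRE
t=10: input=5 -> V=0 FIRE
t=11: input=0 -> V=0
t=12: input=3 -> V=0 FIRE
t=13: input=2 -> V=0 FIRE

Answer: 9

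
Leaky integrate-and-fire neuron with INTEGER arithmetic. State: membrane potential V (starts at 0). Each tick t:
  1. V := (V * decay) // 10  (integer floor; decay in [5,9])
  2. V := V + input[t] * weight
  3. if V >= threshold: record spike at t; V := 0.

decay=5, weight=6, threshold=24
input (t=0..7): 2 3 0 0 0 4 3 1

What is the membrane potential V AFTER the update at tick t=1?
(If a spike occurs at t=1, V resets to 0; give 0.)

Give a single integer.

t=0: input=2 -> V=12
t=1: input=3 -> V=0 FIRE
t=2: input=0 -> V=0
t=3: input=0 -> V=0
t=4: input=0 -> V=0
t=5: input=4 -> V=0 FIRE
t=6: input=3 -> V=18
t=7: input=1 -> V=15

Answer: 0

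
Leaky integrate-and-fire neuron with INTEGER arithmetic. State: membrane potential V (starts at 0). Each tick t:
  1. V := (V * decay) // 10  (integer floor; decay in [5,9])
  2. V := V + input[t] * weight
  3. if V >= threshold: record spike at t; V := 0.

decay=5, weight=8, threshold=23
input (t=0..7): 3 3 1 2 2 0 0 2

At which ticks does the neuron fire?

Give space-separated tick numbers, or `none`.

t=0: input=3 -> V=0 FIRE
t=1: input=3 -> V=0 FIRE
t=2: input=1 -> V=8
t=3: input=2 -> V=20
t=4: input=2 -> V=0 FIRE
t=5: input=0 -> V=0
t=6: input=0 -> V=0
t=7: input=2 -> V=16

Answer: 0 1 4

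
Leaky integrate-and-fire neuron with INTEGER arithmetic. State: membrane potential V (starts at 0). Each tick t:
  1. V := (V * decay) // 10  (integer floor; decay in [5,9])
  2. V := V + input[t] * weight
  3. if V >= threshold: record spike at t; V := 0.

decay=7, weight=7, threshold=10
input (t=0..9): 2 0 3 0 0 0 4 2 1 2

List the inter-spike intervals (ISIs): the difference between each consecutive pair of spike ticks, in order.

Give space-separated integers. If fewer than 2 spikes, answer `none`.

Answer: 2 4 1 2

Derivation:
t=0: input=2 -> V=0 FIRE
t=1: input=0 -> V=0
t=2: input=3 -> V=0 FIRE
t=3: input=0 -> V=0
t=4: input=0 -> V=0
t=5: input=0 -> V=0
t=6: input=4 -> V=0 FIRE
t=7: input=2 -> V=0 FIRE
t=8: input=1 -> V=7
t=9: input=2 -> V=0 FIRE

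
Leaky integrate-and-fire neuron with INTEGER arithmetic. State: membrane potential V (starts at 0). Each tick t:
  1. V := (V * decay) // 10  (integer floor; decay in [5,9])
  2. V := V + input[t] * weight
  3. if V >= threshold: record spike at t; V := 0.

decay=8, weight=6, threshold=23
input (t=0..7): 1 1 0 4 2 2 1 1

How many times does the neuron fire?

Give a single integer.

t=0: input=1 -> V=6
t=1: input=1 -> V=10
t=2: input=0 -> V=8
t=3: input=4 -> V=0 FIRE
t=4: input=2 -> V=12
t=5: input=2 -> V=21
t=6: input=1 -> V=22
t=7: input=1 -> V=0 FIRE

Answer: 2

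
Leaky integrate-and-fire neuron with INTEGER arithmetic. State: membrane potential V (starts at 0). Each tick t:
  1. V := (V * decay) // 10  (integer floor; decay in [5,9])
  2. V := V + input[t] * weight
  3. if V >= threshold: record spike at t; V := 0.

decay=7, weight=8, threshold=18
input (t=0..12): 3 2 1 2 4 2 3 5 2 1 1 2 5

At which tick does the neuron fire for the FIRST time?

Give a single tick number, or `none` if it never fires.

t=0: input=3 -> V=0 FIRE
t=1: input=2 -> V=16
t=2: input=1 -> V=0 FIRE
t=3: input=2 -> V=16
t=4: input=4 -> V=0 FIRE
t=5: input=2 -> V=16
t=6: input=3 -> V=0 FIRE
t=7: input=5 -> V=0 FIRE
t=8: input=2 -> V=16
t=9: input=1 -> V=0 FIRE
t=10: input=1 -> V=8
t=11: input=2 -> V=0 FIRE
t=12: input=5 -> V=0 FIRE

Answer: 0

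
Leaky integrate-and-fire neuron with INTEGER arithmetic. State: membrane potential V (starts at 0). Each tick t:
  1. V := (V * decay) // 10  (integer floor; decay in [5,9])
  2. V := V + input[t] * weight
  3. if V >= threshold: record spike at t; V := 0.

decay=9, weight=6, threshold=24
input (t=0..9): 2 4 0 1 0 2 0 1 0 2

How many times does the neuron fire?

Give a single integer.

t=0: input=2 -> V=12
t=1: input=4 -> V=0 FIRE
t=2: input=0 -> V=0
t=3: input=1 -> V=6
t=4: input=0 -> V=5
t=5: input=2 -> V=16
t=6: input=0 -> V=14
t=7: input=1 -> V=18
t=8: input=0 -> V=16
t=9: input=2 -> V=0 FIRE

Answer: 2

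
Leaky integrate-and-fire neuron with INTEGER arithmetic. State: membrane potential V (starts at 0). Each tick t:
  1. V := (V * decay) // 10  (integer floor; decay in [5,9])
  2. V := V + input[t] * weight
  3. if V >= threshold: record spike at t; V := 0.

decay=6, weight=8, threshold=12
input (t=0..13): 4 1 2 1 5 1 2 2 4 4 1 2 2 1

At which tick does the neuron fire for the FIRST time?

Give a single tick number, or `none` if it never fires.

t=0: input=4 -> V=0 FIRE
t=1: input=1 -> V=8
t=2: input=2 -> V=0 FIRE
t=3: input=1 -> V=8
t=4: input=5 -> V=0 FIRE
t=5: input=1 -> V=8
t=6: input=2 -> V=0 FIRE
t=7: input=2 -> V=0 FIRE
t=8: input=4 -> V=0 FIRE
t=9: input=4 -> V=0 FIRE
t=10: input=1 -> V=8
t=11: input=2 -> V=0 FIRE
t=12: input=2 -> V=0 FIRE
t=13: input=1 -> V=8

Answer: 0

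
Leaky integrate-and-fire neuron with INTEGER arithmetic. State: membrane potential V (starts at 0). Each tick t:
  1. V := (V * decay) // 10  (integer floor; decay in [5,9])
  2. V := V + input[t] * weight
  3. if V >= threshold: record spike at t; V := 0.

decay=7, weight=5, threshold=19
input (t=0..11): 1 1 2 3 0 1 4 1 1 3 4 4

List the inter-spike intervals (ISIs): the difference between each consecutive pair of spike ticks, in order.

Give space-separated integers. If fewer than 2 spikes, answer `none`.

t=0: input=1 -> V=5
t=1: input=1 -> V=8
t=2: input=2 -> V=15
t=3: input=3 -> V=0 FIRE
t=4: input=0 -> V=0
t=5: input=1 -> V=5
t=6: input=4 -> V=0 FIRE
t=7: input=1 -> V=5
t=8: input=1 -> V=8
t=9: input=3 -> V=0 FIRE
t=10: input=4 -> V=0 FIRE
t=11: input=4 -> V=0 FIRE

Answer: 3 3 1 1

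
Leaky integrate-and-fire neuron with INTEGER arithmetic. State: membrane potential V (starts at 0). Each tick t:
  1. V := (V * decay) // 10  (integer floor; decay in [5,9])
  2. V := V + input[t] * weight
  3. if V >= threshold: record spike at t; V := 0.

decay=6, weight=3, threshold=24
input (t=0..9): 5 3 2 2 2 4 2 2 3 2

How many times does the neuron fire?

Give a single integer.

t=0: input=5 -> V=15
t=1: input=3 -> V=18
t=2: input=2 -> V=16
t=3: input=2 -> V=15
t=4: input=2 -> V=15
t=5: input=4 -> V=21
t=6: input=2 -> V=18
t=7: input=2 -> V=16
t=8: input=3 -> V=18
t=9: input=2 -> V=16

Answer: 0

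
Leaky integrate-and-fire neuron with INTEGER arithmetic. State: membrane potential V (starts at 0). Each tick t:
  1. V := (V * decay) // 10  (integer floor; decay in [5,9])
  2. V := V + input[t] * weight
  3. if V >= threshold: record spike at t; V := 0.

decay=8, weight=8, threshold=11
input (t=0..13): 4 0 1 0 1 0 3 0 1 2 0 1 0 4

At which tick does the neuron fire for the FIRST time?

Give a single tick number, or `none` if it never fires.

t=0: input=4 -> V=0 FIRE
t=1: input=0 -> V=0
t=2: input=1 -> V=8
t=3: input=0 -> V=6
t=4: input=1 -> V=0 FIRE
t=5: input=0 -> V=0
t=6: input=3 -> V=0 FIRE
t=7: input=0 -> V=0
t=8: input=1 -> V=8
t=9: input=2 -> V=0 FIRE
t=10: input=0 -> V=0
t=11: input=1 -> V=8
t=12: input=0 -> V=6
t=13: input=4 -> V=0 FIRE

Answer: 0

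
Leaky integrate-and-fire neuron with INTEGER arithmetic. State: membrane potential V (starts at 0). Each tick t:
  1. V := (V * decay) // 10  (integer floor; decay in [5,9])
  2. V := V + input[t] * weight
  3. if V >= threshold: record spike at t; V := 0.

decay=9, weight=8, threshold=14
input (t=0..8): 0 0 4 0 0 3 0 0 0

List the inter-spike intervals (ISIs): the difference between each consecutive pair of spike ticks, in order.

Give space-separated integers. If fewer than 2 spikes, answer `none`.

t=0: input=0 -> V=0
t=1: input=0 -> V=0
t=2: input=4 -> V=0 FIRE
t=3: input=0 -> V=0
t=4: input=0 -> V=0
t=5: input=3 -> V=0 FIRE
t=6: input=0 -> V=0
t=7: input=0 -> V=0
t=8: input=0 -> V=0

Answer: 3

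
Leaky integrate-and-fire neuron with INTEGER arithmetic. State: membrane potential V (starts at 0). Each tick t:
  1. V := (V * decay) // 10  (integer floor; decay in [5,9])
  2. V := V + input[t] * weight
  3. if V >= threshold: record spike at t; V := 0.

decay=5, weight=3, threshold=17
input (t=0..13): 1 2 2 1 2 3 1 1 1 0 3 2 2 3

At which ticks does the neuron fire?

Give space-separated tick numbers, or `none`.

t=0: input=1 -> V=3
t=1: input=2 -> V=7
t=2: input=2 -> V=9
t=3: input=1 -> V=7
t=4: input=2 -> V=9
t=5: input=3 -> V=13
t=6: input=1 -> V=9
t=7: input=1 -> V=7
t=8: input=1 -> V=6
t=9: input=0 -> V=3
t=10: input=3 -> V=10
t=11: input=2 -> V=11
t=12: input=2 -> V=11
t=13: input=3 -> V=14

Answer: none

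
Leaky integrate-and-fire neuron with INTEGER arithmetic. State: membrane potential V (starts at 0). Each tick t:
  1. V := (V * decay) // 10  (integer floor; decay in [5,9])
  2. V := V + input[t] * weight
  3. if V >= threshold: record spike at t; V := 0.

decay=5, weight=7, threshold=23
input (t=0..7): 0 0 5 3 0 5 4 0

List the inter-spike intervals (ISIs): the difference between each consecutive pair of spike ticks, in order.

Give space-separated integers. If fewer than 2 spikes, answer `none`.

t=0: input=0 -> V=0
t=1: input=0 -> V=0
t=2: input=5 -> V=0 FIRE
t=3: input=3 -> V=21
t=4: input=0 -> V=10
t=5: input=5 -> V=0 FIRE
t=6: input=4 -> V=0 FIRE
t=7: input=0 -> V=0

Answer: 3 1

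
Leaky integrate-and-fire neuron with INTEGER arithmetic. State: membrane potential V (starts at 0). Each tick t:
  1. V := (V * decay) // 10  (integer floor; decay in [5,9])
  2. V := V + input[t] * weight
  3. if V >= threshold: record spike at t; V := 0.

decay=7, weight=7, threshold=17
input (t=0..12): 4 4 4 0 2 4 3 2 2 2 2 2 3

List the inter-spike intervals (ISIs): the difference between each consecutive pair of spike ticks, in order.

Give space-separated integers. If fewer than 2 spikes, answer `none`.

Answer: 1 1 3 1 2 2 2

Derivation:
t=0: input=4 -> V=0 FIRE
t=1: input=4 -> V=0 FIRE
t=2: input=4 -> V=0 FIRE
t=3: input=0 -> V=0
t=4: input=2 -> V=14
t=5: input=4 -> V=0 FIRE
t=6: input=3 -> V=0 FIRE
t=7: input=2 -> V=14
t=8: input=2 -> V=0 FIRE
t=9: input=2 -> V=14
t=10: input=2 -> V=0 FIRE
t=11: input=2 -> V=14
t=12: input=3 -> V=0 FIRE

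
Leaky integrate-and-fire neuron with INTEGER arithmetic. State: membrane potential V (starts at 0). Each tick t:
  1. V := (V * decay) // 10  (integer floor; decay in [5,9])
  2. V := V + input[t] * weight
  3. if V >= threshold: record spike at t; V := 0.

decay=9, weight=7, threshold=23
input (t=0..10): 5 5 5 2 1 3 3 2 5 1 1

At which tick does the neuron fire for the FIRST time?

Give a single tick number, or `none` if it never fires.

Answer: 0

Derivation:
t=0: input=5 -> V=0 FIRE
t=1: input=5 -> V=0 FIRE
t=2: input=5 -> V=0 FIRE
t=3: input=2 -> V=14
t=4: input=1 -> V=19
t=5: input=3 -> V=0 FIRE
t=6: input=3 -> V=21
t=7: input=2 -> V=0 FIRE
t=8: input=5 -> V=0 FIRE
t=9: input=1 -> V=7
t=10: input=1 -> V=13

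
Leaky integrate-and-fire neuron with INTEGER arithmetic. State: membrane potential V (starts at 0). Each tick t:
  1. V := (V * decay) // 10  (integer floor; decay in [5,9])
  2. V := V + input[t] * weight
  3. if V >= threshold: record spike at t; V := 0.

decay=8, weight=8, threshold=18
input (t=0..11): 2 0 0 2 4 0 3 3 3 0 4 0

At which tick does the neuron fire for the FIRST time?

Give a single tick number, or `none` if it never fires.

t=0: input=2 -> V=16
t=1: input=0 -> V=12
t=2: input=0 -> V=9
t=3: input=2 -> V=0 FIRE
t=4: input=4 -> V=0 FIRE
t=5: input=0 -> V=0
t=6: input=3 -> V=0 FIRE
t=7: input=3 -> V=0 FIRE
t=8: input=3 -> V=0 FIRE
t=9: input=0 -> V=0
t=10: input=4 -> V=0 FIRE
t=11: input=0 -> V=0

Answer: 3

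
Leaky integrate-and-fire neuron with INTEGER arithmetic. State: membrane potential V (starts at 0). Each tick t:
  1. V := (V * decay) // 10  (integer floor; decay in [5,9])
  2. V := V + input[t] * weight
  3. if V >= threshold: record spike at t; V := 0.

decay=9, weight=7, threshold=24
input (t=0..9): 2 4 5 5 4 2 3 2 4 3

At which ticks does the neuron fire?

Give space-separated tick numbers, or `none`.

Answer: 1 2 3 4 6 8

Derivation:
t=0: input=2 -> V=14
t=1: input=4 -> V=0 FIRE
t=2: input=5 -> V=0 FIRE
t=3: input=5 -> V=0 FIRE
t=4: input=4 -> V=0 FIRE
t=5: input=2 -> V=14
t=6: input=3 -> V=0 FIRE
t=7: input=2 -> V=14
t=8: input=4 -> V=0 FIRE
t=9: input=3 -> V=21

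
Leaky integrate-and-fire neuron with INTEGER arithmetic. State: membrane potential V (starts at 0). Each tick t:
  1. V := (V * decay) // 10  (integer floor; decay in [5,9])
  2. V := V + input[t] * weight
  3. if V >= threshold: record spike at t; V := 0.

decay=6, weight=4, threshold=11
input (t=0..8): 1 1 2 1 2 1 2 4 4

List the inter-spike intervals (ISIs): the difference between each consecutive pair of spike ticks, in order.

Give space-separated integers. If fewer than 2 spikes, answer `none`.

Answer: 4 1 1

Derivation:
t=0: input=1 -> V=4
t=1: input=1 -> V=6
t=2: input=2 -> V=0 FIRE
t=3: input=1 -> V=4
t=4: input=2 -> V=10
t=5: input=1 -> V=10
t=6: input=2 -> V=0 FIRE
t=7: input=4 -> V=0 FIRE
t=8: input=4 -> V=0 FIRE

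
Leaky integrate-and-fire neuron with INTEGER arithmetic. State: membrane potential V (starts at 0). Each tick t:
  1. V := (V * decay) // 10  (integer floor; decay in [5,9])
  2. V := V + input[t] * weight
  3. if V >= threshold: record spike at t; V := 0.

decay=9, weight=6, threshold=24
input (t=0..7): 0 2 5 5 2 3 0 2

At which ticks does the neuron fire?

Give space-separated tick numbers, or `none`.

Answer: 2 3 5

Derivation:
t=0: input=0 -> V=0
t=1: input=2 -> V=12
t=2: input=5 -> V=0 FIRE
t=3: input=5 -> V=0 FIRE
t=4: input=2 -> V=12
t=5: input=3 -> V=0 FIRE
t=6: input=0 -> V=0
t=7: input=2 -> V=12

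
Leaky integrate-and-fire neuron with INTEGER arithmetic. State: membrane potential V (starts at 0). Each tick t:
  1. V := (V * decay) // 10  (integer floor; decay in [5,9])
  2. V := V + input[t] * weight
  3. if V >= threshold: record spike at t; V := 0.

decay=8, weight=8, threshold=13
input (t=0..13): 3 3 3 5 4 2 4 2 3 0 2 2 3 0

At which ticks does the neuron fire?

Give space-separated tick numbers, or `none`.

t=0: input=3 -> V=0 FIRE
t=1: input=3 -> V=0 FIRE
t=2: input=3 -> V=0 FIRE
t=3: input=5 -> V=0 FIRE
t=4: input=4 -> V=0 FIRE
t=5: input=2 -> V=0 FIRE
t=6: input=4 -> V=0 FIRE
t=7: input=2 -> V=0 FIRE
t=8: input=3 -> V=0 FIRE
t=9: input=0 -> V=0
t=10: input=2 -> V=0 FIRE
t=11: input=2 -> V=0 FIRE
t=12: input=3 -> V=0 FIRE
t=13: input=0 -> V=0

Answer: 0 1 2 3 4 5 6 7 8 10 11 12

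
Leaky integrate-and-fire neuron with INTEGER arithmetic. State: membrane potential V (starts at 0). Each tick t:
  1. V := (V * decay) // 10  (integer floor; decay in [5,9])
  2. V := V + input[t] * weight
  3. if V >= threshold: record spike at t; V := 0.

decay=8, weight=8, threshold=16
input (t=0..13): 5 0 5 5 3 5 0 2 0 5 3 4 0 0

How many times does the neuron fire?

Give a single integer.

Answer: 9

Derivation:
t=0: input=5 -> V=0 FIRE
t=1: input=0 -> V=0
t=2: input=5 -> V=0 FIRE
t=3: input=5 -> V=0 FIRE
t=4: input=3 -> V=0 FIRE
t=5: input=5 -> V=0 FIRE
t=6: input=0 -> V=0
t=7: input=2 -> V=0 FIRE
t=8: input=0 -> V=0
t=9: input=5 -> V=0 FIRE
t=10: input=3 -> V=0 FIRE
t=11: input=4 -> V=0 FIRE
t=12: input=0 -> V=0
t=13: input=0 -> V=0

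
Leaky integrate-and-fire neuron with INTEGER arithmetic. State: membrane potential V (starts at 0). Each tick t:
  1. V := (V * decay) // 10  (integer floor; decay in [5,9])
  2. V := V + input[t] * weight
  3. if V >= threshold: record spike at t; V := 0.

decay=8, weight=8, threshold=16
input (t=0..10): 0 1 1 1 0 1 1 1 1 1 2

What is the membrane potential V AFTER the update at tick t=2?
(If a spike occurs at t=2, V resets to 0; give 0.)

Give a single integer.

t=0: input=0 -> V=0
t=1: input=1 -> V=8
t=2: input=1 -> V=14
t=3: input=1 -> V=0 FIRE
t=4: input=0 -> V=0
t=5: input=1 -> V=8
t=6: input=1 -> V=14
t=7: input=1 -> V=0 FIRE
t=8: input=1 -> V=8
t=9: input=1 -> V=14
t=10: input=2 -> V=0 FIRE

Answer: 14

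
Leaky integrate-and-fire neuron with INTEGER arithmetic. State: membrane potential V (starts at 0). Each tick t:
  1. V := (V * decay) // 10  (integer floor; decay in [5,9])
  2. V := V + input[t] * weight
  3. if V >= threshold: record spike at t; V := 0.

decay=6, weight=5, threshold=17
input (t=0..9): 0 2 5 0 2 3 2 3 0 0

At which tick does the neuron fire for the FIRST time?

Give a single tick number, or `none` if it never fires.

t=0: input=0 -> V=0
t=1: input=2 -> V=10
t=2: input=5 -> V=0 FIRE
t=3: input=0 -> V=0
t=4: input=2 -> V=10
t=5: input=3 -> V=0 FIRE
t=6: input=2 -> V=10
t=7: input=3 -> V=0 FIRE
t=8: input=0 -> V=0
t=9: input=0 -> V=0

Answer: 2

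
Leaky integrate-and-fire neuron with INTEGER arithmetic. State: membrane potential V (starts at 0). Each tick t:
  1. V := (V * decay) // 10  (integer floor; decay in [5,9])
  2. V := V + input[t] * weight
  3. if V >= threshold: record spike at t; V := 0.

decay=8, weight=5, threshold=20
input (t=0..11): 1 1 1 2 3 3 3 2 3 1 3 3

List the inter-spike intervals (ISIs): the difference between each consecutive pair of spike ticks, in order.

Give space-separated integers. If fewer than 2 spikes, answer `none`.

Answer: 2 2 3

Derivation:
t=0: input=1 -> V=5
t=1: input=1 -> V=9
t=2: input=1 -> V=12
t=3: input=2 -> V=19
t=4: input=3 -> V=0 FIRE
t=5: input=3 -> V=15
t=6: input=3 -> V=0 FIRE
t=7: input=2 -> V=10
t=8: input=3 -> V=0 FIRE
t=9: input=1 -> V=5
t=10: input=3 -> V=19
t=11: input=3 -> V=0 FIRE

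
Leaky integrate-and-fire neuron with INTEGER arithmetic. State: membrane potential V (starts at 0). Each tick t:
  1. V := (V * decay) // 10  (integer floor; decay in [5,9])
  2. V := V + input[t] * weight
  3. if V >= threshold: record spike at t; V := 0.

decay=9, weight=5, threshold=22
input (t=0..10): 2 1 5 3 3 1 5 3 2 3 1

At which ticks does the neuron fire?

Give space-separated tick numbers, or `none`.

Answer: 2 4 6 8

Derivation:
t=0: input=2 -> V=10
t=1: input=1 -> V=14
t=2: input=5 -> V=0 FIRE
t=3: input=3 -> V=15
t=4: input=3 -> V=0 FIRE
t=5: input=1 -> V=5
t=6: input=5 -> V=0 FIRE
t=7: input=3 -> V=15
t=8: input=2 -> V=0 FIRE
t=9: input=3 -> V=15
t=10: input=1 -> V=18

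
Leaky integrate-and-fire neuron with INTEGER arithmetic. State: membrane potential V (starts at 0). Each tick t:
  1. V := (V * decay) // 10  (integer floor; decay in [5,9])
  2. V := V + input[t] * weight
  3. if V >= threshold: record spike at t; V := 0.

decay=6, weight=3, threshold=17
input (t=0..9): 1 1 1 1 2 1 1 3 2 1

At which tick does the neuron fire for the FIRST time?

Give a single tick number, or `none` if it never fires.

t=0: input=1 -> V=3
t=1: input=1 -> V=4
t=2: input=1 -> V=5
t=3: input=1 -> V=6
t=4: input=2 -> V=9
t=5: input=1 -> V=8
t=6: input=1 -> V=7
t=7: input=3 -> V=13
t=8: input=2 -> V=13
t=9: input=1 -> V=10

Answer: none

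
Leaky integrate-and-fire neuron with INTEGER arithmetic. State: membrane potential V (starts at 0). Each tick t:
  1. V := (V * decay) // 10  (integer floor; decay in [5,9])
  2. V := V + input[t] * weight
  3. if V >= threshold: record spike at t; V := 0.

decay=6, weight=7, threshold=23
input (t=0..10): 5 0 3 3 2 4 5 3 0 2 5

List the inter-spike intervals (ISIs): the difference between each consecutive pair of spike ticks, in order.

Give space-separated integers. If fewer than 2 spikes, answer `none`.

t=0: input=5 -> V=0 FIRE
t=1: input=0 -> V=0
t=2: input=3 -> V=21
t=3: input=3 -> V=0 FIRE
t=4: input=2 -> V=14
t=5: input=4 -> V=0 FIRE
t=6: input=5 -> V=0 FIRE
t=7: input=3 -> V=21
t=8: input=0 -> V=12
t=9: input=2 -> V=21
t=10: input=5 -> V=0 FIRE

Answer: 3 2 1 4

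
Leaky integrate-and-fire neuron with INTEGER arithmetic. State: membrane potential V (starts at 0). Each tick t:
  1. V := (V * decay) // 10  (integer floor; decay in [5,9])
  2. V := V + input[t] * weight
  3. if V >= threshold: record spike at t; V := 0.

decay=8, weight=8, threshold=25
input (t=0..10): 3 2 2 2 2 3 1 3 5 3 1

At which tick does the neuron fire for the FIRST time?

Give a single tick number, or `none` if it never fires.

t=0: input=3 -> V=24
t=1: input=2 -> V=0 FIRE
t=2: input=2 -> V=16
t=3: input=2 -> V=0 FIRE
t=4: input=2 -> V=16
t=5: input=3 -> V=0 FIRE
t=6: input=1 -> V=8
t=7: input=3 -> V=0 FIRE
t=8: input=5 -> V=0 FIRE
t=9: input=3 -> V=24
t=10: input=1 -> V=0 FIRE

Answer: 1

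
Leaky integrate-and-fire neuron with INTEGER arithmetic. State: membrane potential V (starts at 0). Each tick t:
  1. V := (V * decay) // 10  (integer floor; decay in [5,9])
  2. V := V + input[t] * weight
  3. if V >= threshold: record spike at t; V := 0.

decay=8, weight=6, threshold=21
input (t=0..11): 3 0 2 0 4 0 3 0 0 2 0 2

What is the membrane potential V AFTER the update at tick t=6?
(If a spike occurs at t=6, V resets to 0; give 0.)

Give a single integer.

Answer: 18

Derivation:
t=0: input=3 -> V=18
t=1: input=0 -> V=14
t=2: input=2 -> V=0 FIRE
t=3: input=0 -> V=0
t=4: input=4 -> V=0 FIRE
t=5: input=0 -> V=0
t=6: input=3 -> V=18
t=7: input=0 -> V=14
t=8: input=0 -> V=11
t=9: input=2 -> V=20
t=10: input=0 -> V=16
t=11: input=2 -> V=0 FIRE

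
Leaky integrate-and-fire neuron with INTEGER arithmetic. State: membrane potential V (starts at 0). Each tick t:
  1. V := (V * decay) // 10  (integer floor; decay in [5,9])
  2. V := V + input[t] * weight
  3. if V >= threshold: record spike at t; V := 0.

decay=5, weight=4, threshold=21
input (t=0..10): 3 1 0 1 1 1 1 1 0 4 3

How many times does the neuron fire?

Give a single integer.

t=0: input=3 -> V=12
t=1: input=1 -> V=10
t=2: input=0 -> V=5
t=3: input=1 -> V=6
t=4: input=1 -> V=7
t=5: input=1 -> V=7
t=6: input=1 -> V=7
t=7: input=1 -> V=7
t=8: input=0 -> V=3
t=9: input=4 -> V=17
t=10: input=3 -> V=20

Answer: 0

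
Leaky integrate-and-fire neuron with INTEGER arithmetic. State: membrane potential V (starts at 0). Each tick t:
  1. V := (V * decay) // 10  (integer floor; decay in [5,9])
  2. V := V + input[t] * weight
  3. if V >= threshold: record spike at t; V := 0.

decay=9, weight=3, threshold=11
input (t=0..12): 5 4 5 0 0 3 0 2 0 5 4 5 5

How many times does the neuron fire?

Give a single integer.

Answer: 8

Derivation:
t=0: input=5 -> V=0 FIRE
t=1: input=4 -> V=0 FIRE
t=2: input=5 -> V=0 FIRE
t=3: input=0 -> V=0
t=4: input=0 -> V=0
t=5: input=3 -> V=9
t=6: input=0 -> V=8
t=7: input=2 -> V=0 FIRE
t=8: input=0 -> V=0
t=9: input=5 -> V=0 FIRE
t=10: input=4 -> V=0 FIRE
t=11: input=5 -> V=0 FIRE
t=12: input=5 -> V=0 FIRE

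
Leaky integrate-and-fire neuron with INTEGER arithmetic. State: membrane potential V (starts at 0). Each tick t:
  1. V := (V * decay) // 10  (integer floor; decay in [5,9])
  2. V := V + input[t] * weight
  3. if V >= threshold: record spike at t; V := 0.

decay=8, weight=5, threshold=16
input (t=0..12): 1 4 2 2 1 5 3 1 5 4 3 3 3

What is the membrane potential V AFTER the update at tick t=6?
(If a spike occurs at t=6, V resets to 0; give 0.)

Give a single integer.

t=0: input=1 -> V=5
t=1: input=4 -> V=0 FIRE
t=2: input=2 -> V=10
t=3: input=2 -> V=0 FIRE
t=4: input=1 -> V=5
t=5: input=5 -> V=0 FIRE
t=6: input=3 -> V=15
t=7: input=1 -> V=0 FIRE
t=8: input=5 -> V=0 FIRE
t=9: input=4 -> V=0 FIRE
t=10: input=3 -> V=15
t=11: input=3 -> V=0 FIRE
t=12: input=3 -> V=15

Answer: 15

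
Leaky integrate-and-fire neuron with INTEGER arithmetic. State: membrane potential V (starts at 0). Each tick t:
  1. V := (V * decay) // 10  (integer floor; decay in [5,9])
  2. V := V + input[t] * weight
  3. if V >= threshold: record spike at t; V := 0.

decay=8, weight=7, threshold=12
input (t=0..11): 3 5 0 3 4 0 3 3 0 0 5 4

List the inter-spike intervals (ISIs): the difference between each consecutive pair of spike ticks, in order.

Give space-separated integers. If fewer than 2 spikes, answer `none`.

Answer: 1 2 1 2 1 3 1

Derivation:
t=0: input=3 -> V=0 FIRE
t=1: input=5 -> V=0 FIRE
t=2: input=0 -> V=0
t=3: input=3 -> V=0 FIRE
t=4: input=4 -> V=0 FIRE
t=5: input=0 -> V=0
t=6: input=3 -> V=0 FIRE
t=7: input=3 -> V=0 FIRE
t=8: input=0 -> V=0
t=9: input=0 -> V=0
t=10: input=5 -> V=0 FIRE
t=11: input=4 -> V=0 FIRE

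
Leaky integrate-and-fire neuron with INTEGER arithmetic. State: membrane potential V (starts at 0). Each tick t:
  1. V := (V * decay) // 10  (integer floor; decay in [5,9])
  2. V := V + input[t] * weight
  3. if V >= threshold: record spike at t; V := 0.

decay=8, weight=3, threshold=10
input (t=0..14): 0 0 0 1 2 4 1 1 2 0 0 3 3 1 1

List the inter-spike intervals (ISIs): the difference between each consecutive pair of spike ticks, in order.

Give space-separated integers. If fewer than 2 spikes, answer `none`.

Answer: 3 4

Derivation:
t=0: input=0 -> V=0
t=1: input=0 -> V=0
t=2: input=0 -> V=0
t=3: input=1 -> V=3
t=4: input=2 -> V=8
t=5: input=4 -> V=0 FIRE
t=6: input=1 -> V=3
t=7: input=1 -> V=5
t=8: input=2 -> V=0 FIRE
t=9: input=0 -> V=0
t=10: input=0 -> V=0
t=11: input=3 -> V=9
t=12: input=3 -> V=0 FIRE
t=13: input=1 -> V=3
t=14: input=1 -> V=5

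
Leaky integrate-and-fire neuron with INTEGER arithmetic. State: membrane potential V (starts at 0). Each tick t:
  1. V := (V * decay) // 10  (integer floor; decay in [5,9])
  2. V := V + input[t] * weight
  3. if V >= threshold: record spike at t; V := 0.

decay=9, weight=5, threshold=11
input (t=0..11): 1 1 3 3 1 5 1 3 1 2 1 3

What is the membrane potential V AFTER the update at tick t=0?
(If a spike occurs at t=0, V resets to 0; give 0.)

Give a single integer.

Answer: 5

Derivation:
t=0: input=1 -> V=5
t=1: input=1 -> V=9
t=2: input=3 -> V=0 FIRE
t=3: input=3 -> V=0 FIRE
t=4: input=1 -> V=5
t=5: input=5 -> V=0 FIRE
t=6: input=1 -> V=5
t=7: input=3 -> V=0 FIRE
t=8: input=1 -> V=5
t=9: input=2 -> V=0 FIRE
t=10: input=1 -> V=5
t=11: input=3 -> V=0 FIRE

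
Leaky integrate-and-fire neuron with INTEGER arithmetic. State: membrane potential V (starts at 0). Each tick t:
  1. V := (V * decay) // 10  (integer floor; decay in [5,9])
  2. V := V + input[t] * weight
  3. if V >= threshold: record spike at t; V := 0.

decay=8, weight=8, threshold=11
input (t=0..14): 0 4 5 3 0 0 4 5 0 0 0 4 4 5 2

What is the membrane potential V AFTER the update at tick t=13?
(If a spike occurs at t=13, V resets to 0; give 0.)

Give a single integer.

Answer: 0

Derivation:
t=0: input=0 -> V=0
t=1: input=4 -> V=0 FIRE
t=2: input=5 -> V=0 FIRE
t=3: input=3 -> V=0 FIRE
t=4: input=0 -> V=0
t=5: input=0 -> V=0
t=6: input=4 -> V=0 FIRE
t=7: input=5 -> V=0 FIRE
t=8: input=0 -> V=0
t=9: input=0 -> V=0
t=10: input=0 -> V=0
t=11: input=4 -> V=0 FIRE
t=12: input=4 -> V=0 FIRE
t=13: input=5 -> V=0 FIRE
t=14: input=2 -> V=0 FIRE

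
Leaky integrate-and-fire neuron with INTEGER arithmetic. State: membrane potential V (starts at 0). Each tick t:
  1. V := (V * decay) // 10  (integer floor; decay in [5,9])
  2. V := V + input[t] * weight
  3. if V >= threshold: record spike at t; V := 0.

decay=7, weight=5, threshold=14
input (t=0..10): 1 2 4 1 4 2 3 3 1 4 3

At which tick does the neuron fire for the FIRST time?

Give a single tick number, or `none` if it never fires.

Answer: 2

Derivation:
t=0: input=1 -> V=5
t=1: input=2 -> V=13
t=2: input=4 -> V=0 FIRE
t=3: input=1 -> V=5
t=4: input=4 -> V=0 FIRE
t=5: input=2 -> V=10
t=6: input=3 -> V=0 FIRE
t=7: input=3 -> V=0 FIRE
t=8: input=1 -> V=5
t=9: input=4 -> V=0 FIRE
t=10: input=3 -> V=0 FIRE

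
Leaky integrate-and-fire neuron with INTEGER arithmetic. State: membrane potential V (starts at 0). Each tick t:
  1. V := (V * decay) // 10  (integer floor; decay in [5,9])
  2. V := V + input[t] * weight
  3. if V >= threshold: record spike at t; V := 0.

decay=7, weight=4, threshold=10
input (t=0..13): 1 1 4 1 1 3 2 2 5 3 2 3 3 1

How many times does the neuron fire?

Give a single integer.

t=0: input=1 -> V=4
t=1: input=1 -> V=6
t=2: input=4 -> V=0 FIRE
t=3: input=1 -> V=4
t=4: input=1 -> V=6
t=5: input=3 -> V=0 FIRE
t=6: input=2 -> V=8
t=7: input=2 -> V=0 FIRE
t=8: input=5 -> V=0 FIRE
t=9: input=3 -> V=0 FIRE
t=10: input=2 -> V=8
t=11: input=3 -> V=0 FIRE
t=12: input=3 -> V=0 FIRE
t=13: input=1 -> V=4

Answer: 7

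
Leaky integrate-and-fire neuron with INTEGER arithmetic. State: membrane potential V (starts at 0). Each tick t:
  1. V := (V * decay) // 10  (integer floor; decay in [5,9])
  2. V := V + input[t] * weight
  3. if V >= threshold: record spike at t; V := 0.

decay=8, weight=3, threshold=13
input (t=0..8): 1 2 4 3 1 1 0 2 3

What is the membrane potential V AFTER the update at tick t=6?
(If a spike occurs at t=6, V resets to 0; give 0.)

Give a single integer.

Answer: 8

Derivation:
t=0: input=1 -> V=3
t=1: input=2 -> V=8
t=2: input=4 -> V=0 FIRE
t=3: input=3 -> V=9
t=4: input=1 -> V=10
t=5: input=1 -> V=11
t=6: input=0 -> V=8
t=7: input=2 -> V=12
t=8: input=3 -> V=0 FIRE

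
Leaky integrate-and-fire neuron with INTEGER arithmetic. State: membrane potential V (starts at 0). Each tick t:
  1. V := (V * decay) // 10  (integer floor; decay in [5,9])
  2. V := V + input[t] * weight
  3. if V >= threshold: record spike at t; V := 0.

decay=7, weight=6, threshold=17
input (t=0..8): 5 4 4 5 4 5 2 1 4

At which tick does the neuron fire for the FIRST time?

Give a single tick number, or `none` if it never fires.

Answer: 0

Derivation:
t=0: input=5 -> V=0 FIRE
t=1: input=4 -> V=0 FIRE
t=2: input=4 -> V=0 FIRE
t=3: input=5 -> V=0 FIRE
t=4: input=4 -> V=0 FIRE
t=5: input=5 -> V=0 FIRE
t=6: input=2 -> V=12
t=7: input=1 -> V=14
t=8: input=4 -> V=0 FIRE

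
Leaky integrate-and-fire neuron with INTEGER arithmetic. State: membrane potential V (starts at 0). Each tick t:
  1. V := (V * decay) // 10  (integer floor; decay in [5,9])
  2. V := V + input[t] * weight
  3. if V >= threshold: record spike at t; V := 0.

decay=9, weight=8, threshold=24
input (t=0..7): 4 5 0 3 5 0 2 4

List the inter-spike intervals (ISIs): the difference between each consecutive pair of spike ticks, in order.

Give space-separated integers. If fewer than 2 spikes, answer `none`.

Answer: 1 2 1 3

Derivation:
t=0: input=4 -> V=0 FIRE
t=1: input=5 -> V=0 FIRE
t=2: input=0 -> V=0
t=3: input=3 -> V=0 FIRE
t=4: input=5 -> V=0 FIRE
t=5: input=0 -> V=0
t=6: input=2 -> V=16
t=7: input=4 -> V=0 FIRE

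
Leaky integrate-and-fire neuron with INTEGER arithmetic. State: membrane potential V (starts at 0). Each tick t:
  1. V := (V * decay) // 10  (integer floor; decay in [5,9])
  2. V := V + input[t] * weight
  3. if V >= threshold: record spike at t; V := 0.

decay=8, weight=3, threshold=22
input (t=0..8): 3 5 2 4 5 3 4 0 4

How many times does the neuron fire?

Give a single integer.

Answer: 3

Derivation:
t=0: input=3 -> V=9
t=1: input=5 -> V=0 FIRE
t=2: input=2 -> V=6
t=3: input=4 -> V=16
t=4: input=5 -> V=0 FIRE
t=5: input=3 -> V=9
t=6: input=4 -> V=19
t=7: input=0 -> V=15
t=8: input=4 -> V=0 FIRE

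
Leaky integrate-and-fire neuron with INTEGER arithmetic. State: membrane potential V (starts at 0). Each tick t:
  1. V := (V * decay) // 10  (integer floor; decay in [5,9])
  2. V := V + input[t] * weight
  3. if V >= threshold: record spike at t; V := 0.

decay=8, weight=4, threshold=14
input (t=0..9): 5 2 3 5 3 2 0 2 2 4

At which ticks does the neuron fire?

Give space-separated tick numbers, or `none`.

t=0: input=5 -> V=0 FIRE
t=1: input=2 -> V=8
t=2: input=3 -> V=0 FIRE
t=3: input=5 -> V=0 FIRE
t=4: input=3 -> V=12
t=5: input=2 -> V=0 FIRE
t=6: input=0 -> V=0
t=7: input=2 -> V=8
t=8: input=2 -> V=0 FIRE
t=9: input=4 -> V=0 FIRE

Answer: 0 2 3 5 8 9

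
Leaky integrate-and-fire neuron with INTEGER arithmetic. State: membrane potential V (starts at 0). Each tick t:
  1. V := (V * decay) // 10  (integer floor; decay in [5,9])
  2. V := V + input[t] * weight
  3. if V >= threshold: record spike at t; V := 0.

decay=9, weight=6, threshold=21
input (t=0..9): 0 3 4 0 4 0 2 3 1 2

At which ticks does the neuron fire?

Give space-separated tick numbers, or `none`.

t=0: input=0 -> V=0
t=1: input=3 -> V=18
t=2: input=4 -> V=0 FIRE
t=3: input=0 -> V=0
t=4: input=4 -> V=0 FIRE
t=5: input=0 -> V=0
t=6: input=2 -> V=12
t=7: input=3 -> V=0 FIRE
t=8: input=1 -> V=6
t=9: input=2 -> V=17

Answer: 2 4 7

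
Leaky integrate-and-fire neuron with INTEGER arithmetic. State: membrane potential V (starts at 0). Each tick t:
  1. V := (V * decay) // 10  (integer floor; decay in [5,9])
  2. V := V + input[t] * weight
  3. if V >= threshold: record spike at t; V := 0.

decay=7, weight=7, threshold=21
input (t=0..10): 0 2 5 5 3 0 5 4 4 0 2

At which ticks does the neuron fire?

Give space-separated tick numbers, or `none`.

t=0: input=0 -> V=0
t=1: input=2 -> V=14
t=2: input=5 -> V=0 FIRE
t=3: input=5 -> V=0 FIRE
t=4: input=3 -> V=0 FIRE
t=5: input=0 -> V=0
t=6: input=5 -> V=0 FIRE
t=7: input=4 -> V=0 FIRE
t=8: input=4 -> V=0 FIRE
t=9: input=0 -> V=0
t=10: input=2 -> V=14

Answer: 2 3 4 6 7 8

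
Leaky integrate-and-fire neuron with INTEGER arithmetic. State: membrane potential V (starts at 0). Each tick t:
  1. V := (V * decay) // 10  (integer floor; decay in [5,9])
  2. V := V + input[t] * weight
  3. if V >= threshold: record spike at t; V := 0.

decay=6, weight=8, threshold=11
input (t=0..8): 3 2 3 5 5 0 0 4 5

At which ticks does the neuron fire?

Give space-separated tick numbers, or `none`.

t=0: input=3 -> V=0 FIRE
t=1: input=2 -> V=0 FIRE
t=2: input=3 -> V=0 FIRE
t=3: input=5 -> V=0 FIRE
t=4: input=5 -> V=0 FIRE
t=5: input=0 -> V=0
t=6: input=0 -> V=0
t=7: input=4 -> V=0 FIRE
t=8: input=5 -> V=0 FIRE

Answer: 0 1 2 3 4 7 8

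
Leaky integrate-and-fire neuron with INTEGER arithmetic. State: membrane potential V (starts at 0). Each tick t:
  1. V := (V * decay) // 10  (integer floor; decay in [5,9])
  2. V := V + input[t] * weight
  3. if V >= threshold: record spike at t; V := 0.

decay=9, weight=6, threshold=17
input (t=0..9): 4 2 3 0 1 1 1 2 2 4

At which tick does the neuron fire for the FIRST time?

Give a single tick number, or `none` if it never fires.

t=0: input=4 -> V=0 FIRE
t=1: input=2 -> V=12
t=2: input=3 -> V=0 FIRE
t=3: input=0 -> V=0
t=4: input=1 -> V=6
t=5: input=1 -> V=11
t=6: input=1 -> V=15
t=7: input=2 -> V=0 FIRE
t=8: input=2 -> V=12
t=9: input=4 -> V=0 FIRE

Answer: 0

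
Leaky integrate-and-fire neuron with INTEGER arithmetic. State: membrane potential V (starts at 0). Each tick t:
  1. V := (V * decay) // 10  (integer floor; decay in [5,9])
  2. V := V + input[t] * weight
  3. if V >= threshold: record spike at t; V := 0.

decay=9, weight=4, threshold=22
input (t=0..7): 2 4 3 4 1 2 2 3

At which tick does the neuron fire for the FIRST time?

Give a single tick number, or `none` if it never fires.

Answer: 1

Derivation:
t=0: input=2 -> V=8
t=1: input=4 -> V=0 FIRE
t=2: input=3 -> V=12
t=3: input=4 -> V=0 FIRE
t=4: input=1 -> V=4
t=5: input=2 -> V=11
t=6: input=2 -> V=17
t=7: input=3 -> V=0 FIRE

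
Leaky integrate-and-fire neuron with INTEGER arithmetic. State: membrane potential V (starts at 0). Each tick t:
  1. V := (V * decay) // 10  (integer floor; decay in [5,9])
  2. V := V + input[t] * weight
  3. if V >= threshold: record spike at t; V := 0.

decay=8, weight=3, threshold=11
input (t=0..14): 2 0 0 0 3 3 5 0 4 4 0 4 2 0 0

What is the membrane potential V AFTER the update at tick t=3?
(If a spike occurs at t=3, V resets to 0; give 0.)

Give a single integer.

t=0: input=2 -> V=6
t=1: input=0 -> V=4
t=2: input=0 -> V=3
t=3: input=0 -> V=2
t=4: input=3 -> V=10
t=5: input=3 -> V=0 FIRE
t=6: input=5 -> V=0 FIRE
t=7: input=0 -> V=0
t=8: input=4 -> V=0 FIRE
t=9: input=4 -> V=0 FIRE
t=10: input=0 -> V=0
t=11: input=4 -> V=0 FIRE
t=12: input=2 -> V=6
t=13: input=0 -> V=4
t=14: input=0 -> V=3

Answer: 2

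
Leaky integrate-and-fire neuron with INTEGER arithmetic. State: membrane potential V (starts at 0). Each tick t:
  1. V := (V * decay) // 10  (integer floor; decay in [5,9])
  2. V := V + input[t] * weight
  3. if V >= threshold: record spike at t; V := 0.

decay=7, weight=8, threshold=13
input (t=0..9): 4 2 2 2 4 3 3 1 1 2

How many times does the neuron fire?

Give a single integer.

t=0: input=4 -> V=0 FIRE
t=1: input=2 -> V=0 FIRE
t=2: input=2 -> V=0 FIRE
t=3: input=2 -> V=0 FIRE
t=4: input=4 -> V=0 FIRE
t=5: input=3 -> V=0 FIRE
t=6: input=3 -> V=0 FIRE
t=7: input=1 -> V=8
t=8: input=1 -> V=0 FIRE
t=9: input=2 -> V=0 FIRE

Answer: 9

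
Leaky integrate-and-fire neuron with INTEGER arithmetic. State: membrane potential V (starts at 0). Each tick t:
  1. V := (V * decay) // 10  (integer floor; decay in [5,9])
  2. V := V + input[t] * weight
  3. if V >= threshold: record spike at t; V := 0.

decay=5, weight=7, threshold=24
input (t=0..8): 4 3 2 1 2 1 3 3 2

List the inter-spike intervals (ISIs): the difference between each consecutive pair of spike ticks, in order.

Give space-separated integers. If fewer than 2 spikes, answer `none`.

t=0: input=4 -> V=0 FIRE
t=1: input=3 -> V=21
t=2: input=2 -> V=0 FIRE
t=3: input=1 -> V=7
t=4: input=2 -> V=17
t=5: input=1 -> V=15
t=6: input=3 -> V=0 FIRE
t=7: input=3 -> V=21
t=8: input=2 -> V=0 FIRE

Answer: 2 4 2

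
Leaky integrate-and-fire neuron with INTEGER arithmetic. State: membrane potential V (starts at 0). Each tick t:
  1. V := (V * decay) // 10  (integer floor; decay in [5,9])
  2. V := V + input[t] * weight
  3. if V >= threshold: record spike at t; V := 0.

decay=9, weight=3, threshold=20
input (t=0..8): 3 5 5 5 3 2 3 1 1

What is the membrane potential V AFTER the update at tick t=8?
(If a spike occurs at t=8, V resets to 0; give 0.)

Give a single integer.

t=0: input=3 -> V=9
t=1: input=5 -> V=0 FIRE
t=2: input=5 -> V=15
t=3: input=5 -> V=0 FIRE
t=4: input=3 -> V=9
t=5: input=2 -> V=14
t=6: input=3 -> V=0 FIRE
t=7: input=1 -> V=3
t=8: input=1 -> V=5

Answer: 5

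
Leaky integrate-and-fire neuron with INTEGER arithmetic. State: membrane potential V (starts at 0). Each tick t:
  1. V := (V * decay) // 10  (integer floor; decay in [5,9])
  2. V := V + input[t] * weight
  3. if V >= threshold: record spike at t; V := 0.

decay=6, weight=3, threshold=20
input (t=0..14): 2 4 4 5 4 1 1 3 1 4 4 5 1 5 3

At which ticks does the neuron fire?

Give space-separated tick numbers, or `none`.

t=0: input=2 -> V=6
t=1: input=4 -> V=15
t=2: input=4 -> V=0 FIRE
t=3: input=5 -> V=15
t=4: input=4 -> V=0 FIRE
t=5: input=1 -> V=3
t=6: input=1 -> V=4
t=7: input=3 -> V=11
t=8: input=1 -> V=9
t=9: input=4 -> V=17
t=10: input=4 -> V=0 FIRE
t=11: input=5 -> V=15
t=12: input=1 -> V=12
t=13: input=5 -> V=0 FIRE
t=14: input=3 -> V=9

Answer: 2 4 10 13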